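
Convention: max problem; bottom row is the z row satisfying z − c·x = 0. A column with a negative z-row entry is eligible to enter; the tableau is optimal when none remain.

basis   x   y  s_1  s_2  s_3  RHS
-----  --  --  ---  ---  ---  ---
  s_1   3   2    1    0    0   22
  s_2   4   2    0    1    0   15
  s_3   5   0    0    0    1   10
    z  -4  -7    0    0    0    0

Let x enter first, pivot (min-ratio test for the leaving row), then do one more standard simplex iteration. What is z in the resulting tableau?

65/2

Ratio test on column x — row 1: 22/3 = 22/3; row 2: 15/4 = 15/4; row 3: 10/5 = 2. Minimum is 2 at row 3 (s_3 leaves); pivot element 5.
Pivot on row 3; the z-row RHS becomes 0 − (-4)·2 = 8.
Next entering variable (most negative z-row entry -7): y.
Ratio test on column y — row 1: 16/2 = 8; row 2: 7/2 = 7/2; row 3: entry 0 ≤ 0. Minimum is 7/2 at row 2 (s_2 leaves); pivot element 2.
After the second pivot the z-row RHS is 8 − (-7)·(7/2) = 65/2.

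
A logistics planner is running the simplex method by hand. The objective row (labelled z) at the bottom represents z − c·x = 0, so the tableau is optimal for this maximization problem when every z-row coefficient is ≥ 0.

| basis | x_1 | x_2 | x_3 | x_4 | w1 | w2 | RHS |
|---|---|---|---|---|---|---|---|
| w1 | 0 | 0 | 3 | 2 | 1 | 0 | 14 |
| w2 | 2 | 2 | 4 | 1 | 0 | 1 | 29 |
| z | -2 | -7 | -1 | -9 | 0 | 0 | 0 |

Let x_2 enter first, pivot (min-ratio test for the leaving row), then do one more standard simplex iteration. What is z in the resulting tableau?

140

Ratio test on column x_2 — row 1: entry 0 ≤ 0; row 2: 29/2 = 29/2. Minimum is 29/2 at row 2 (w2 leaves); pivot element 2.
Pivot on row 2; the z-row RHS becomes 0 − (-7)·(29/2) = 203/2.
Next entering variable (most negative z-row entry -11/2): x_4.
Ratio test on column x_4 — row 1: 14/2 = 7; row 2: (29/2)/(1/2) = 29. Minimum is 7 at row 1 (w1 leaves); pivot element 2.
After the second pivot the z-row RHS is 203/2 − (-11/2)·7 = 140.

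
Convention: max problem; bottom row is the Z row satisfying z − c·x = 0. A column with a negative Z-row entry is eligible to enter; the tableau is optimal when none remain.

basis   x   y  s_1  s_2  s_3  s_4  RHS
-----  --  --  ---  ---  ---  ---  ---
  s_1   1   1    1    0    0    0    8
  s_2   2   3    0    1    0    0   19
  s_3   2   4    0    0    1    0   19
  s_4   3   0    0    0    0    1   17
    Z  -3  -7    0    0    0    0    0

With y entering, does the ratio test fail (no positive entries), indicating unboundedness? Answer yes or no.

no

Column y has positive entries in row(s) 1, 2, 3, so the ratio test bounds it — not unbounded.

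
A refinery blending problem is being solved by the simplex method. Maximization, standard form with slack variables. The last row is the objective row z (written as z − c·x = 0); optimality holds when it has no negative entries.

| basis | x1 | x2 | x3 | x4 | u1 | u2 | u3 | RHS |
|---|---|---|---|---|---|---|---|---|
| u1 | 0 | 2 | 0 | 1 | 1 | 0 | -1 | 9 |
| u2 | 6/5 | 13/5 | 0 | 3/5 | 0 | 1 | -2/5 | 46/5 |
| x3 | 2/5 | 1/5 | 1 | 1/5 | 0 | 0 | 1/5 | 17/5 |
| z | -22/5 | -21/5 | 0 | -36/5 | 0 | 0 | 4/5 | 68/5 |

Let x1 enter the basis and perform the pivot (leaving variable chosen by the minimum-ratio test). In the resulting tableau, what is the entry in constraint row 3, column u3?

1/3

Ratio test on column x1 — row 1: entry 0 ≤ 0; row 2: (46/5)/(6/5) = 23/3; row 3: (17/5)/(2/5) = 17/2. Minimum is 23/3 at row 2 (u2 leaves); pivot element 6/5.
Divide row 2 by 6/5; eliminate column x1 from the other rows.
Row 3 update in column u3: 1/5 − (2/5)·(-1/3) = 1/3.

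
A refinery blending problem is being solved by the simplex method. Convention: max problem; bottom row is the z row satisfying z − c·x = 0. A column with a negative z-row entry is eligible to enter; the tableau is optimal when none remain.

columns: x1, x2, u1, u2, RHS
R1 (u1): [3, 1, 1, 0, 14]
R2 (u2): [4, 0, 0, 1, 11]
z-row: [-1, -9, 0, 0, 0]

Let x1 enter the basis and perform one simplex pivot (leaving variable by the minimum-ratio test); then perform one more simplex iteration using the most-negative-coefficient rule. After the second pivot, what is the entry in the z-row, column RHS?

109/2

Ratio test on column x1 — row 1: 14/3 = 14/3; row 2: 11/4 = 11/4. Minimum is 11/4 at row 2 (u2 leaves); pivot element 4.
Divide row 2 by 4; eliminate column x1 from the other rows.
Second iteration: most negative z-row entry is -9 in column x2, so x2 enters.
Ratio test on column x2 — row 1: (23/4)/1 = 23/4; row 2: entry 0 ≤ 0. Minimum is 23/4 at row 1 (u1 leaves); pivot element 1.
Divide row 1 by 1; eliminate column x2 from the other rows.
After both pivots, the entry at the z-row, column RHS is 109/2.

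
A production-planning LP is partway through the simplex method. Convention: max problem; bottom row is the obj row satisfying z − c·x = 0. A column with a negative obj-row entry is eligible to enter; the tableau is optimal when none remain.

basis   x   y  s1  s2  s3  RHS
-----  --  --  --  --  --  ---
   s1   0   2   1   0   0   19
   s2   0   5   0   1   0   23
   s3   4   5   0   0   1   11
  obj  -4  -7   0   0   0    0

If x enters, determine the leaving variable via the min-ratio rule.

Column x entries and ratios — s1: 0 ≤ 0, skip; s2: 0 ≤ 0, skip; s3: 11/4 = 11/4.
Smallest ratio is 11/4 in the row of s3, so s3 leaves.

s3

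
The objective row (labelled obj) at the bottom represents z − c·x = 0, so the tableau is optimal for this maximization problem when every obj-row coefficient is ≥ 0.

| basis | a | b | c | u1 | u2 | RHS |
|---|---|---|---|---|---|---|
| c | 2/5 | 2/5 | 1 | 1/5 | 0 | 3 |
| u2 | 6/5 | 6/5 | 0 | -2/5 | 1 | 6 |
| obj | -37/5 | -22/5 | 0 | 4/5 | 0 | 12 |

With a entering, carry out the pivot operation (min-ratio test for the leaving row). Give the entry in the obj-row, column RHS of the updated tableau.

49

Ratio test on column a — row 1: 3/(2/5) = 15/2; row 2: 6/(6/5) = 5. Minimum is 5 at row 2 (u2 leaves); pivot element 6/5.
Divide row 2 by 6/5; eliminate column a from the other rows.
obj-row update in column RHS: 12 − (-37/5)·5 = 49.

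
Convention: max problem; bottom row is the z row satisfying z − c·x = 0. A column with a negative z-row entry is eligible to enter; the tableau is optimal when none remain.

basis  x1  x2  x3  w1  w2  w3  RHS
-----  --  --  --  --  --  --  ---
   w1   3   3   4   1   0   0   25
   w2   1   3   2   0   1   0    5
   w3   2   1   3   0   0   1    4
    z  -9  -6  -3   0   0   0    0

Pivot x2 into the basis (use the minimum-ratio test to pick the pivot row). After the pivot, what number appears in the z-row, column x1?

-7

Ratio test on column x2 — row 1: 25/3 = 25/3; row 2: 5/3 = 5/3; row 3: 4/1 = 4. Minimum is 5/3 at row 2 (w2 leaves); pivot element 3.
Divide row 2 by 3; eliminate column x2 from the other rows.
z-row update in column x1: -9 − (-6)·(1/3) = -7.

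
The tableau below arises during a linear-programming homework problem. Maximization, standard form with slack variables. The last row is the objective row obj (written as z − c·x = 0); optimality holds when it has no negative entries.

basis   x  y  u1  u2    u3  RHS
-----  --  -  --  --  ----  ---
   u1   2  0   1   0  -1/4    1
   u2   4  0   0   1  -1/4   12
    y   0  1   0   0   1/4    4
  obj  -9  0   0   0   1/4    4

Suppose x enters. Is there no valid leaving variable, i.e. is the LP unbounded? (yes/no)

no

Column x has positive entries in row(s) 1, 2, so the ratio test bounds it — not unbounded.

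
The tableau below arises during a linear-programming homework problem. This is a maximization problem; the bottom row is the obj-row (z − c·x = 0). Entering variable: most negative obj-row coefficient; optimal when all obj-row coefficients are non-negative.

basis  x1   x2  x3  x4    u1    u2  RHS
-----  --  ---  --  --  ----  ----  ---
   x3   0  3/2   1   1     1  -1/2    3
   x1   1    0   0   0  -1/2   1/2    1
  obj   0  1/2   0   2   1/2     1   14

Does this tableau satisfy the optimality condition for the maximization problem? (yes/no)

yes

Every obj-row coefficient is ≥ 0, so the tableau is optimal.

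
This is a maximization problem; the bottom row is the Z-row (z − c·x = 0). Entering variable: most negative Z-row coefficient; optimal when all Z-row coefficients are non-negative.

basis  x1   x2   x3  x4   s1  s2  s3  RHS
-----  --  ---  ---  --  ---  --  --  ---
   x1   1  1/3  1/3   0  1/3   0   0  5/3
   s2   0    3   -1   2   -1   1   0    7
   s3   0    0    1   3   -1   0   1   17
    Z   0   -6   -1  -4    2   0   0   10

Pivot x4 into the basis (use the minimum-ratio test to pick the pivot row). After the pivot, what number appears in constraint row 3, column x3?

5/2

Ratio test on column x4 — row 1: entry 0 ≤ 0; row 2: 7/2 = 7/2; row 3: 17/3 = 17/3. Minimum is 7/2 at row 2 (s2 leaves); pivot element 2.
Divide row 2 by 2; eliminate column x4 from the other rows.
Row 3 update in column x3: 1 − 3·(-1/2) = 5/2.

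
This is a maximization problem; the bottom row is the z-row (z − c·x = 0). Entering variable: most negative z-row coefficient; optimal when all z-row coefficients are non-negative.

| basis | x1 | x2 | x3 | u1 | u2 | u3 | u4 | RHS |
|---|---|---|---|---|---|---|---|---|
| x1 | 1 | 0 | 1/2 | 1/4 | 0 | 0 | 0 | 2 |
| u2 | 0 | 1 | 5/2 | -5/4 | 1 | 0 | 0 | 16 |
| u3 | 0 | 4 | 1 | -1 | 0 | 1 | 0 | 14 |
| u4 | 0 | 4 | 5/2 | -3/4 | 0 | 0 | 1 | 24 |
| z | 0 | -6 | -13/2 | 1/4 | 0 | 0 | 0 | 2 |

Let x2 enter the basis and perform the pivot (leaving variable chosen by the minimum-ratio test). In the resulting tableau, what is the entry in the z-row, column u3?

3/2

Ratio test on column x2 — row 1: entry 0 ≤ 0; row 2: 16/1 = 16; row 3: 14/4 = 7/2; row 4: 24/4 = 6. Minimum is 7/2 at row 3 (u3 leaves); pivot element 4.
Divide row 3 by 4; eliminate column x2 from the other rows.
z-row update in column u3: 0 − (-6)·(1/4) = 3/2.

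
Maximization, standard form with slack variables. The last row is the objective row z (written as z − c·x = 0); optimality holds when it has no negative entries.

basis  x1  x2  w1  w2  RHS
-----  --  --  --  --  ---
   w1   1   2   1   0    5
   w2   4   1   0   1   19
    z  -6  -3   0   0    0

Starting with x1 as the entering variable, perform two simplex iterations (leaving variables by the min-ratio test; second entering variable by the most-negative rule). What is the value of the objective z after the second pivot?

201/7

Ratio test on column x1 — row 1: 5/1 = 5; row 2: 19/4 = 19/4. Minimum is 19/4 at row 2 (w2 leaves); pivot element 4.
Pivot on row 2; the z-row RHS becomes 0 − (-6)·(19/4) = 57/2.
Next entering variable (most negative z-row entry -3/2): x2.
Ratio test on column x2 — row 1: (1/4)/(7/4) = 1/7; row 2: (19/4)/(1/4) = 19. Minimum is 1/7 at row 1 (w1 leaves); pivot element 7/4.
After the second pivot the z-row RHS is 57/2 − (-3/2)·(1/7) = 201/7.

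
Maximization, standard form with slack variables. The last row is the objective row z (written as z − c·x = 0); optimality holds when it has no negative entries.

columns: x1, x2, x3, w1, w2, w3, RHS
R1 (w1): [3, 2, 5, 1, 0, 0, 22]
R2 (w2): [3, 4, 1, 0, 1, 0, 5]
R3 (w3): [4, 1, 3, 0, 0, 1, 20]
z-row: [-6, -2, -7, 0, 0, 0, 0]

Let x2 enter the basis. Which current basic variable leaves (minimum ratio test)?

Column x2 entries and ratios — w1: 22/2 = 11; w2: 5/4 = 5/4; w3: 20/1 = 20.
Smallest ratio is 5/4 in the row of w2, so w2 leaves.

w2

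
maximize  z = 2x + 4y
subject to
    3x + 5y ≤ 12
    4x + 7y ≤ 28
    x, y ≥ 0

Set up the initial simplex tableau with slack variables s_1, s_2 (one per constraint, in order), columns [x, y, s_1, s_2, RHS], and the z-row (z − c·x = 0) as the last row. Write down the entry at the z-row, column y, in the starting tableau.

The z-row carries the negated objective coefficients: the y entry is -4.

-4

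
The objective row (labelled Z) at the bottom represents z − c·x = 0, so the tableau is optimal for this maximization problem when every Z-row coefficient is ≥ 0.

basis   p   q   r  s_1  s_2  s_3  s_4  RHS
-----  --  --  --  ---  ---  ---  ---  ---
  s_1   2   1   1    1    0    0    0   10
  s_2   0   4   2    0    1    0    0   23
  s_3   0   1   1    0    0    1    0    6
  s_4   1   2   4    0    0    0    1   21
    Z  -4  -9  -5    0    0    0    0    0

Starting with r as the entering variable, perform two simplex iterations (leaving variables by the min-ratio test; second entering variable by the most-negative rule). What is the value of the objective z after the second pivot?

Ratio test on column r — row 1: 10/1 = 10; row 2: 23/2 = 23/2; row 3: 6/1 = 6; row 4: 21/4 = 21/4. Minimum is 21/4 at row 4 (s_4 leaves); pivot element 4.
Pivot on row 4; the Z-row RHS becomes 0 − (-5)·(21/4) = 105/4.
Next entering variable (most negative Z-row entry -13/2): q.
Ratio test on column q — row 1: (19/4)/(1/2) = 19/2; row 2: (25/2)/3 = 25/6; row 3: (3/4)/(1/2) = 3/2; row 4: (21/4)/(1/2) = 21/2. Minimum is 3/2 at row 3 (s_3 leaves); pivot element 1/2.
After the second pivot the Z-row RHS is 105/4 − (-13/2)·(3/2) = 36.

36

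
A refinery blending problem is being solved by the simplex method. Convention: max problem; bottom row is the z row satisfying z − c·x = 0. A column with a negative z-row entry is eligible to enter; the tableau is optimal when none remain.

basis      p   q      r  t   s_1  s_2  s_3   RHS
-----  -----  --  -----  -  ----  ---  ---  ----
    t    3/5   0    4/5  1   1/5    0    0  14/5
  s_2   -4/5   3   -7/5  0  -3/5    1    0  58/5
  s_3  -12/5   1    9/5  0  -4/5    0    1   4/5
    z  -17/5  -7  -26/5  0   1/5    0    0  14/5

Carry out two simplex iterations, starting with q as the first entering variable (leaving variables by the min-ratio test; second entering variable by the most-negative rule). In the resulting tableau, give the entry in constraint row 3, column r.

-3/4

Ratio test on column q — row 1: entry 0 ≤ 0; row 2: (58/5)/3 = 58/15; row 3: (4/5)/1 = 4/5. Minimum is 4/5 at row 3 (s_3 leaves); pivot element 1.
Divide row 3 by 1; eliminate column q from the other rows.
Second iteration: most negative z-row entry is -101/5 in column p, so p enters.
Ratio test on column p — row 1: (14/5)/(3/5) = 14/3; row 2: (46/5)/(32/5) = 23/16; row 3: entry -12/5 ≤ 0. Minimum is 23/16 at row 2 (s_2 leaves); pivot element 32/5.
Divide row 2 by 32/5; eliminate column p from the other rows.
After both pivots, the entry at constraint row 3, column r is -3/4.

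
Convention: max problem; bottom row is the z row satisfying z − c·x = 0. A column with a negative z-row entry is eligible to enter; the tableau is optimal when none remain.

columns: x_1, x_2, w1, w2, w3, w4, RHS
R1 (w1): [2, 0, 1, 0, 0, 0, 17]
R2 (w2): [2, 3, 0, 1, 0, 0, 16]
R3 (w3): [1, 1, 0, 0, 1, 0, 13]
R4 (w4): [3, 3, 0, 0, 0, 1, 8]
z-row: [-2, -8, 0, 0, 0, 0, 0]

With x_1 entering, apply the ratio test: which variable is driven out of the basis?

w4

Column x_1 entries and ratios — w1: 17/2 = 17/2; w2: 16/2 = 8; w3: 13/1 = 13; w4: 8/3 = 8/3.
Smallest ratio is 8/3 in the row of w4, so w4 leaves.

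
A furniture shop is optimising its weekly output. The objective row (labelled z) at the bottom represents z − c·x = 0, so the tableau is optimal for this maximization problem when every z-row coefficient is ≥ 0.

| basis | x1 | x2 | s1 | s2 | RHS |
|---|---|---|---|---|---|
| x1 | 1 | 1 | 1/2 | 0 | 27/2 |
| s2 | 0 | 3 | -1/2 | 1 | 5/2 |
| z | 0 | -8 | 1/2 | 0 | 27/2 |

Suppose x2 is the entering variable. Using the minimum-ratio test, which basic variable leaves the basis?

Column x2 entries and ratios — x1: (27/2)/1 = 27/2; s2: (5/2)/3 = 5/6.
Smallest ratio is 5/6 in the row of s2, so s2 leaves.

s2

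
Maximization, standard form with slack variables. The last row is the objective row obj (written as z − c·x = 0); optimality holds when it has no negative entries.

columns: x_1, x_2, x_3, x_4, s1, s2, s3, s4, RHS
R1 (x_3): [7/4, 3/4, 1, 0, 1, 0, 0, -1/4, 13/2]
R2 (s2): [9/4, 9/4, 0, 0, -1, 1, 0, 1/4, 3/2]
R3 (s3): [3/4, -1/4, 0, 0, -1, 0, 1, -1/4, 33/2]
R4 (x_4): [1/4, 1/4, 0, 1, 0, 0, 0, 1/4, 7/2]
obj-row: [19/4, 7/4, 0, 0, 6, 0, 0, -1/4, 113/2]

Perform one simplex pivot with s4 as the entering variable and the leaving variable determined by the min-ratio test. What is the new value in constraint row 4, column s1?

1

Ratio test on column s4 — row 1: entry -1/4 ≤ 0; row 2: (3/2)/(1/4) = 6; row 3: entry -1/4 ≤ 0; row 4: (7/2)/(1/4) = 14. Minimum is 6 at row 2 (s2 leaves); pivot element 1/4.
Divide row 2 by 1/4; eliminate column s4 from the other rows.
Row 4 update in column s1: 0 − (1/4)·(-4) = 1.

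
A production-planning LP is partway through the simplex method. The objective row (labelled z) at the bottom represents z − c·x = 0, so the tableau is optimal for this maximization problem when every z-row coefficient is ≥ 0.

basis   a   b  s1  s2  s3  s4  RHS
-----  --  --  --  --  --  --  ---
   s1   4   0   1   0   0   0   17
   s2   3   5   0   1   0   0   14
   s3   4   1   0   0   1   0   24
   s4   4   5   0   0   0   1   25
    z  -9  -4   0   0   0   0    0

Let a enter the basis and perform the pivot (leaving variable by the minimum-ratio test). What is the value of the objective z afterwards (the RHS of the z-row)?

153/4

Ratio test on column a — row 1: 17/4 = 17/4; row 2: 14/3 = 14/3; row 3: 24/4 = 6; row 4: 25/4 = 25/4. Minimum is 17/4 at row 1 (s1 leaves); pivot element 4.
Pivot on row 1; the z-row RHS becomes 0 − (-9)·(17/4) = 153/4.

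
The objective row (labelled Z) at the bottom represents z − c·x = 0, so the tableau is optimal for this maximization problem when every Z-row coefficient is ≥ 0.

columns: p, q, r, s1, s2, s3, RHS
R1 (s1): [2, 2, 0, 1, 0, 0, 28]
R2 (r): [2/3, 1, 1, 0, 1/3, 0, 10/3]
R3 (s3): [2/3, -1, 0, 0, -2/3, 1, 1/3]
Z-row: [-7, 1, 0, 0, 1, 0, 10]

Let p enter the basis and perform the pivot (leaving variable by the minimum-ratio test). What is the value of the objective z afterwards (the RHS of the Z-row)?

Ratio test on column p — row 1: 28/2 = 14; row 2: (10/3)/(2/3) = 5; row 3: (1/3)/(2/3) = 1/2. Minimum is 1/2 at row 3 (s3 leaves); pivot element 2/3.
Pivot on row 3; the Z-row RHS becomes 10 − (-7)·(1/2) = 27/2.

27/2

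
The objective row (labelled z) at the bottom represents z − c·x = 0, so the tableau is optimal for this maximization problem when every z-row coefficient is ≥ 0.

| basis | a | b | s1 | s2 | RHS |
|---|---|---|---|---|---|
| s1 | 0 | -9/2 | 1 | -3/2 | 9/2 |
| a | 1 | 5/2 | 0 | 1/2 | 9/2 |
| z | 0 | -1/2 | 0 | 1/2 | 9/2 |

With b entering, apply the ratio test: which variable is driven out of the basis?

Column b entries and ratios — s1: -9/2 ≤ 0, skip; a: (9/2)/(5/2) = 9/5.
Smallest ratio is 9/5 in the row of a, so a leaves.

a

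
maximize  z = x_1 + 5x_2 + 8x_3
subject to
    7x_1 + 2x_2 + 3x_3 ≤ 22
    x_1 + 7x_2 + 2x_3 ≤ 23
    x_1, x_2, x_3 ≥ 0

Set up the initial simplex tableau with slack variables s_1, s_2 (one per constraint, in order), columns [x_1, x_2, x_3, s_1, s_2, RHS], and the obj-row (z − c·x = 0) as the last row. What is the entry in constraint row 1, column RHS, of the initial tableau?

The RHS of constraint 1 is b_1 = 22.

22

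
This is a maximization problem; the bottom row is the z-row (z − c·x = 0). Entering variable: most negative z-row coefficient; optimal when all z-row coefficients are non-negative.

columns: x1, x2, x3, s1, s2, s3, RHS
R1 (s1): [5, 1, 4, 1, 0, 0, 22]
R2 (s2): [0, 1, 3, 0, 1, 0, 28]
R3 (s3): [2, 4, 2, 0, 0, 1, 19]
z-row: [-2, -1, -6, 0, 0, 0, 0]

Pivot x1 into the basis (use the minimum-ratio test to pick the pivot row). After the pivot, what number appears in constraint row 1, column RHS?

Ratio test on column x1 — row 1: 22/5 = 22/5; row 2: entry 0 ≤ 0; row 3: 19/2 = 19/2. Minimum is 22/5 at row 1 (s1 leaves); pivot element 5.
Divide row 1 by 5; eliminate column x1 from the other rows.
In the new row 1, the RHS entry is the old entry divided by the pivot: 22/5 = 22/5.

22/5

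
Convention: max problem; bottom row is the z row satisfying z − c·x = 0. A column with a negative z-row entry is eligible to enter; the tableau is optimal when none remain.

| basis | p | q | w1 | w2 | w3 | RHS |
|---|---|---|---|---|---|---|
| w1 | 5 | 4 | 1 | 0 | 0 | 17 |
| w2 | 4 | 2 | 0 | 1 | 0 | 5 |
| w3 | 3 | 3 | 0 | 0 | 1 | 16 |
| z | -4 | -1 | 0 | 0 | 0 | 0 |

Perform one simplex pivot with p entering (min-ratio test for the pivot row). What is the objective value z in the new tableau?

Ratio test on column p — row 1: 17/5 = 17/5; row 2: 5/4 = 5/4; row 3: 16/3 = 16/3. Minimum is 5/4 at row 2 (w2 leaves); pivot element 4.
Pivot on row 2; the z-row RHS becomes 0 − (-4)·(5/4) = 5.

5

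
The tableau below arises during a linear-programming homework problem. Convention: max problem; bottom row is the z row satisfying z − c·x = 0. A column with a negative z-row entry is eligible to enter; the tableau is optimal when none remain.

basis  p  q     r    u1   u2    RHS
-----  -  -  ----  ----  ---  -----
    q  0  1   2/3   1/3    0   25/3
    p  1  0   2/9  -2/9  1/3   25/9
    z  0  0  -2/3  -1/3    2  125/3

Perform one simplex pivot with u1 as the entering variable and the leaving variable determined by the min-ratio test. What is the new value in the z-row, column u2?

Ratio test on column u1 — row 1: (25/3)/(1/3) = 25; row 2: entry -2/9 ≤ 0. Minimum is 25 at row 1 (q leaves); pivot element 1/3.
Divide row 1 by 1/3; eliminate column u1 from the other rows.
z-row update in column u2: 2 − (-1/3)·0 = 2.

2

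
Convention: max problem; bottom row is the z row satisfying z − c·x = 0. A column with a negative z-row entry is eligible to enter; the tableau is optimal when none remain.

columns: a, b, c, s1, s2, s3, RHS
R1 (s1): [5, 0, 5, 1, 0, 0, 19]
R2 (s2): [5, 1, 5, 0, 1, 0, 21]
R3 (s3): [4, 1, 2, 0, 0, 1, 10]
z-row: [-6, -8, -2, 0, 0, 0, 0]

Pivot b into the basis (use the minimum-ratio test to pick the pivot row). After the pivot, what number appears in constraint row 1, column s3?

Ratio test on column b — row 1: entry 0 ≤ 0; row 2: 21/1 = 21; row 3: 10/1 = 10. Minimum is 10 at row 3 (s3 leaves); pivot element 1.
Divide row 3 by 1; eliminate column b from the other rows.
Row 1 update in column s3: 0 − 0·1 = 0.

0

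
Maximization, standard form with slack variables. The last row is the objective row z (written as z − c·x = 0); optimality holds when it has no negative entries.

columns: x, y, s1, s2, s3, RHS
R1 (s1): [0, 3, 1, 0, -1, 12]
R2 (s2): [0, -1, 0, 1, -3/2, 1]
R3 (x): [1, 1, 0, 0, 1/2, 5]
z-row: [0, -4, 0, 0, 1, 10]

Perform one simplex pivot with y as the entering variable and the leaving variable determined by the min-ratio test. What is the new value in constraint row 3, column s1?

Ratio test on column y — row 1: 12/3 = 4; row 2: entry -1 ≤ 0; row 3: 5/1 = 5. Minimum is 4 at row 1 (s1 leaves); pivot element 3.
Divide row 1 by 3; eliminate column y from the other rows.
Row 3 update in column s1: 0 − 1·(1/3) = -1/3.

-1/3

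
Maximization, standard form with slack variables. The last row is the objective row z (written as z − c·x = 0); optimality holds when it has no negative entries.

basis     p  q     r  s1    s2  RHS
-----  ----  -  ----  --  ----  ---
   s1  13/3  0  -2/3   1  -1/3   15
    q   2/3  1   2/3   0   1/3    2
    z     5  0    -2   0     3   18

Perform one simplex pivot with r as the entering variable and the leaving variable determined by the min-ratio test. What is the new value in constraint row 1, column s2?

Ratio test on column r — row 1: entry -2/3 ≤ 0; row 2: 2/(2/3) = 3. Minimum is 3 at row 2 (q leaves); pivot element 2/3.
Divide row 2 by 2/3; eliminate column r from the other rows.
Row 1 update in column s2: -1/3 − (-2/3)·(1/2) = 0.

0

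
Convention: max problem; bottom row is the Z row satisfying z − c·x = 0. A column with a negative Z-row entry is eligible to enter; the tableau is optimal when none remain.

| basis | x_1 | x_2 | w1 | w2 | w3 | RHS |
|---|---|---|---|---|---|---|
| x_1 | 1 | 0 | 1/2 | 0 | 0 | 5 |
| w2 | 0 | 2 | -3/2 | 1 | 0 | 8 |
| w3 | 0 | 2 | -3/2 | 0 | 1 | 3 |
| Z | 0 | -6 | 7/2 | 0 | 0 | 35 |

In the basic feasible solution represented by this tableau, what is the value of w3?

3

w3 is basic (row 3); its value is the RHS of that row, 3.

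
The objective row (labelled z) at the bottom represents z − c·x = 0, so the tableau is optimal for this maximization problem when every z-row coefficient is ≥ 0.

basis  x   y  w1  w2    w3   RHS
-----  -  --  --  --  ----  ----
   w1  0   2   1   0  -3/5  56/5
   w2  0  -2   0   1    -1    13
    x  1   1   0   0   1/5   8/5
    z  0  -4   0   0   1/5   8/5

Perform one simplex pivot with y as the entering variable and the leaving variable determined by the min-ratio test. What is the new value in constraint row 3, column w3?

1/5

Ratio test on column y — row 1: (56/5)/2 = 28/5; row 2: entry -2 ≤ 0; row 3: (8/5)/1 = 8/5. Minimum is 8/5 at row 3 (x leaves); pivot element 1.
Divide row 3 by 1; eliminate column y from the other rows.
In the new row 3, the w3 entry is the old entry divided by the pivot: (1/5)/1 = 1/5.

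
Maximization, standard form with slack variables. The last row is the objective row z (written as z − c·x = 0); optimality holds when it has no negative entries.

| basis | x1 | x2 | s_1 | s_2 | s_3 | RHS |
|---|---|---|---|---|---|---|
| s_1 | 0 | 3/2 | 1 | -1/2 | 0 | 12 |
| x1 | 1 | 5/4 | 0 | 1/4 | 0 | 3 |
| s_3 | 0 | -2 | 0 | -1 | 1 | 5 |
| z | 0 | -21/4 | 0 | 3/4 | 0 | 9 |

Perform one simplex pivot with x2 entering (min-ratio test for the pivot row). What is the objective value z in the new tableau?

108/5

Ratio test on column x2 — row 1: 12/(3/2) = 8; row 2: 3/(5/4) = 12/5; row 3: entry -2 ≤ 0. Minimum is 12/5 at row 2 (x1 leaves); pivot element 5/4.
Pivot on row 2; the z-row RHS becomes 9 − (-21/4)·(12/5) = 108/5.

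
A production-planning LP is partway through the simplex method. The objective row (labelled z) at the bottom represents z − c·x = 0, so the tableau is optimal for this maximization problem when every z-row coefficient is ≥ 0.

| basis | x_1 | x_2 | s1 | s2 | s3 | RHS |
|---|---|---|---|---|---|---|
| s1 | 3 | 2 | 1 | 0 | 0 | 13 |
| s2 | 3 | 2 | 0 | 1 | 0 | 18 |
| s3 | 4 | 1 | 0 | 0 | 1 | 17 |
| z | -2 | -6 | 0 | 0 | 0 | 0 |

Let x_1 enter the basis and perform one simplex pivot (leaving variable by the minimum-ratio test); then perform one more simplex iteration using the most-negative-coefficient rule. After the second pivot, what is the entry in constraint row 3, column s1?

-1/5

Ratio test on column x_1 — row 1: 13/3 = 13/3; row 2: 18/3 = 6; row 3: 17/4 = 17/4. Minimum is 17/4 at row 3 (s3 leaves); pivot element 4.
Divide row 3 by 4; eliminate column x_1 from the other rows.
Second iteration: most negative z-row entry is -11/2 in column x_2, so x_2 enters.
Ratio test on column x_2 — row 1: (1/4)/(5/4) = 1/5; row 2: (21/4)/(5/4) = 21/5; row 3: (17/4)/(1/4) = 17. Minimum is 1/5 at row 1 (s1 leaves); pivot element 5/4.
Divide row 1 by 5/4; eliminate column x_2 from the other rows.
After both pivots, the entry at constraint row 3, column s1 is -1/5.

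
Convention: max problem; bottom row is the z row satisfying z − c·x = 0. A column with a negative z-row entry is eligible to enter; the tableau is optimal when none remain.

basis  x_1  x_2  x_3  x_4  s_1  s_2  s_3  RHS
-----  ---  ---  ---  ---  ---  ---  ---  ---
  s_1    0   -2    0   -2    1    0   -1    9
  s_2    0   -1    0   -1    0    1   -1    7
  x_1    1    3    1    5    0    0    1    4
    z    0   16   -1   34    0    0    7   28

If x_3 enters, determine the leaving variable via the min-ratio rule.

Column x_3 entries and ratios — s_1: 0 ≤ 0, skip; s_2: 0 ≤ 0, skip; x_1: 4/1 = 4.
Smallest ratio is 4 in the row of x_1, so x_1 leaves.

x_1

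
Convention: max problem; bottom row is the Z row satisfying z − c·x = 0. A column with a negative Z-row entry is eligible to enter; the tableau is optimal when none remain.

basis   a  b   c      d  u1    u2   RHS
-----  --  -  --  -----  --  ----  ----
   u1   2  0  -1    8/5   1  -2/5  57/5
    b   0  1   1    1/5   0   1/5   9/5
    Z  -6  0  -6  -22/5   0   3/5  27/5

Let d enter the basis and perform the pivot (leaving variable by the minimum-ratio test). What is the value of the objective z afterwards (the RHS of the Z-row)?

Ratio test on column d — row 1: (57/5)/(8/5) = 57/8; row 2: (9/5)/(1/5) = 9. Minimum is 57/8 at row 1 (u1 leaves); pivot element 8/5.
Pivot on row 1; the Z-row RHS becomes 27/5 − (-22/5)·(57/8) = 147/4.

147/4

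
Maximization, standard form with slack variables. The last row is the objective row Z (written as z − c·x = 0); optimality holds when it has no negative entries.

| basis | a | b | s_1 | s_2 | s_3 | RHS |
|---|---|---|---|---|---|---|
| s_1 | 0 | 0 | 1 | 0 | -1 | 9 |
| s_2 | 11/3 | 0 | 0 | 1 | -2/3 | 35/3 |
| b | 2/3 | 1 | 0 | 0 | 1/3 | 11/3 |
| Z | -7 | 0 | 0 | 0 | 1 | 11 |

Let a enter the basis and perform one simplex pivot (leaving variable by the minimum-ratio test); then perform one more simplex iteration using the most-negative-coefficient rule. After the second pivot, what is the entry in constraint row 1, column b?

Ratio test on column a — row 1: entry 0 ≤ 0; row 2: (35/3)/(11/3) = 35/11; row 3: (11/3)/(2/3) = 11/2. Minimum is 35/11 at row 2 (s_2 leaves); pivot element 11/3.
Divide row 2 by 11/3; eliminate column a from the other rows.
Second iteration: most negative Z-row entry is -3/11 in column s_3, so s_3 enters.
Ratio test on column s_3 — row 1: entry -1 ≤ 0; row 2: entry -2/11 ≤ 0; row 3: (17/11)/(5/11) = 17/5. Minimum is 17/5 at row 3 (b leaves); pivot element 5/11.
Divide row 3 by 5/11; eliminate column s_3 from the other rows.
After both pivots, the entry at constraint row 1, column b is 11/5.

11/5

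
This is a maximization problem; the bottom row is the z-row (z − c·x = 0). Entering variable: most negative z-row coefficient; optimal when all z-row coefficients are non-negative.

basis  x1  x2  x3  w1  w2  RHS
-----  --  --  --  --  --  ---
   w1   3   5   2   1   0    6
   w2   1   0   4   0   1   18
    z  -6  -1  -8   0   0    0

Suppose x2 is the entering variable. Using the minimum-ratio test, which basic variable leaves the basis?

Column x2 entries and ratios — w1: 6/5 = 6/5; w2: 0 ≤ 0, skip.
Smallest ratio is 6/5 in the row of w1, so w1 leaves.

w1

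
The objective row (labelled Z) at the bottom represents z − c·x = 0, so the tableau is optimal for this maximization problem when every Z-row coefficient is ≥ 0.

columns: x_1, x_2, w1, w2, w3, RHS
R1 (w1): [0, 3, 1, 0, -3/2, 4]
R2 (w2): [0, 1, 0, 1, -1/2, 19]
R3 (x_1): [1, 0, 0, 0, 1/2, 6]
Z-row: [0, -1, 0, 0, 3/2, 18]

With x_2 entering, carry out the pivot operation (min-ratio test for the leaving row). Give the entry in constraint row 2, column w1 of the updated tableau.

Ratio test on column x_2 — row 1: 4/3 = 4/3; row 2: 19/1 = 19; row 3: entry 0 ≤ 0. Minimum is 4/3 at row 1 (w1 leaves); pivot element 3.
Divide row 1 by 3; eliminate column x_2 from the other rows.
Row 2 update in column w1: 0 − 1·(1/3) = -1/3.

-1/3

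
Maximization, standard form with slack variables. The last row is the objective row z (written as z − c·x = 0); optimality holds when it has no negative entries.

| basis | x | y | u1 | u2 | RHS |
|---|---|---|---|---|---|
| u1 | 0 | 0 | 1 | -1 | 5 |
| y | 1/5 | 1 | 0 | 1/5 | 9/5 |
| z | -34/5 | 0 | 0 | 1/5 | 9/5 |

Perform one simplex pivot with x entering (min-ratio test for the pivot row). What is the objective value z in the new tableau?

Ratio test on column x — row 1: entry 0 ≤ 0; row 2: (9/5)/(1/5) = 9. Minimum is 9 at row 2 (y leaves); pivot element 1/5.
Pivot on row 2; the z-row RHS becomes 9/5 − (-34/5)·9 = 63.

63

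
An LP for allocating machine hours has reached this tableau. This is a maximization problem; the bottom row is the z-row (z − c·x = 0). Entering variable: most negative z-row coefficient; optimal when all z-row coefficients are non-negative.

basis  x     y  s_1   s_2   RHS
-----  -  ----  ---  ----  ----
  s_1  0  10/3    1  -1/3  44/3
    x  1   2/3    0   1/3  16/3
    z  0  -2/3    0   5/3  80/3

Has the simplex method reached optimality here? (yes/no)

The z-row has a negative entry -2/3 in column y, so it is not optimal.

no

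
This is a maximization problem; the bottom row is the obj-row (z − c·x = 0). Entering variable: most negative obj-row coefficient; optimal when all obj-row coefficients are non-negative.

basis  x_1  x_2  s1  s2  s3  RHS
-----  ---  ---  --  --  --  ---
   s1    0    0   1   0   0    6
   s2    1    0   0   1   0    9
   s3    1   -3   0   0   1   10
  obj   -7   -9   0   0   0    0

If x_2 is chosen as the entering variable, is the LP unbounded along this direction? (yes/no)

yes

Every constraint-row entry in column x_2 is ≤ 0, so increasing x_2 is unbounded.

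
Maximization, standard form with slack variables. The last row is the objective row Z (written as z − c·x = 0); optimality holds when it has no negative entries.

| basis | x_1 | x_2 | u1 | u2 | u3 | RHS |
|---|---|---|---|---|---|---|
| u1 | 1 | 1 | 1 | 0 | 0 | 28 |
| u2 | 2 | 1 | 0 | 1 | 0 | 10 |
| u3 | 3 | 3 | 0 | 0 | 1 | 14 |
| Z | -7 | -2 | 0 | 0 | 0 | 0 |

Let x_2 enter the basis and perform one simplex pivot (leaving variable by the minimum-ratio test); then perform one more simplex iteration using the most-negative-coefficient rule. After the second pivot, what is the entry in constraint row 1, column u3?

-1/3

Ratio test on column x_2 — row 1: 28/1 = 28; row 2: 10/1 = 10; row 3: 14/3 = 14/3. Minimum is 14/3 at row 3 (u3 leaves); pivot element 3.
Divide row 3 by 3; eliminate column x_2 from the other rows.
Second iteration: most negative Z-row entry is -5 in column x_1, so x_1 enters.
Ratio test on column x_1 — row 1: entry 0 ≤ 0; row 2: (16/3)/1 = 16/3; row 3: (14/3)/1 = 14/3. Minimum is 14/3 at row 3 (x_2 leaves); pivot element 1.
Divide row 3 by 1; eliminate column x_1 from the other rows.
After both pivots, the entry at constraint row 1, column u3 is -1/3.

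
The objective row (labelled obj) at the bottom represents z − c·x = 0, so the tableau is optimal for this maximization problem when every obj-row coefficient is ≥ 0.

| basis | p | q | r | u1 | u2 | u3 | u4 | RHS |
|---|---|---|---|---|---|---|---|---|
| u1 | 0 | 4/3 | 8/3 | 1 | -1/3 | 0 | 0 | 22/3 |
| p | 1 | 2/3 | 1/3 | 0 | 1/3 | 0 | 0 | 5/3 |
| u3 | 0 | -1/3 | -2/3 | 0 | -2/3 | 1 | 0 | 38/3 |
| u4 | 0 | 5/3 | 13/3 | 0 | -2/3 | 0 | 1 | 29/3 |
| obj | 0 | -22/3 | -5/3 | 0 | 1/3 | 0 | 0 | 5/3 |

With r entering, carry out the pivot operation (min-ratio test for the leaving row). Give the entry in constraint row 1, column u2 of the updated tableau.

1/13

Ratio test on column r — row 1: (22/3)/(8/3) = 11/4; row 2: (5/3)/(1/3) = 5; row 3: entry -2/3 ≤ 0; row 4: (29/3)/(13/3) = 29/13. Minimum is 29/13 at row 4 (u4 leaves); pivot element 13/3.
Divide row 4 by 13/3; eliminate column r from the other rows.
Row 1 update in column u2: -1/3 − (8/3)·(-2/13) = 1/13.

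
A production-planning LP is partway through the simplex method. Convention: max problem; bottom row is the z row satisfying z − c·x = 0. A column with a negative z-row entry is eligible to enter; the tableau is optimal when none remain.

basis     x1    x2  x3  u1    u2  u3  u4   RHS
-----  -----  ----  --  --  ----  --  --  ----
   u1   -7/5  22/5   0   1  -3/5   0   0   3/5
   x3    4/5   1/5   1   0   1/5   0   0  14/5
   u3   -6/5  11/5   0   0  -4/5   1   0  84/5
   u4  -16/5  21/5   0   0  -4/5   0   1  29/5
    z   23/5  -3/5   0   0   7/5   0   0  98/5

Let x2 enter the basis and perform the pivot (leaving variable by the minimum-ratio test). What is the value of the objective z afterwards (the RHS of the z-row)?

Ratio test on column x2 — row 1: (3/5)/(22/5) = 3/22; row 2: (14/5)/(1/5) = 14; row 3: (84/5)/(11/5) = 84/11; row 4: (29/5)/(21/5) = 29/21. Minimum is 3/22 at row 1 (u1 leaves); pivot element 22/5.
Pivot on row 1; the z-row RHS becomes 98/5 − (-3/5)·(3/22) = 433/22.

433/22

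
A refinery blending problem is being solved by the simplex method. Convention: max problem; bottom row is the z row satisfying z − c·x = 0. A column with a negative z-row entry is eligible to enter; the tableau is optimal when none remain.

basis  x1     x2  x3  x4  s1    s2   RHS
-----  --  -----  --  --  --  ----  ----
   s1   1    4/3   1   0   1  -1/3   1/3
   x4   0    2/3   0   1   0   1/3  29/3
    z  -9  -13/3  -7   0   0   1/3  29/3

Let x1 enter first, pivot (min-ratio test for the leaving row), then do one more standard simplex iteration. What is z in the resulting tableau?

90

Ratio test on column x1 — row 1: (1/3)/1 = 1/3; row 2: entry 0 ≤ 0. Minimum is 1/3 at row 1 (s1 leaves); pivot element 1.
Pivot on row 1; the z-row RHS becomes 29/3 − (-9)·(1/3) = 38/3.
Next entering variable (most negative z-row entry -8/3): s2.
Ratio test on column s2 — row 1: entry -1/3 ≤ 0; row 2: (29/3)/(1/3) = 29. Minimum is 29 at row 2 (x4 leaves); pivot element 1/3.
After the second pivot the z-row RHS is 38/3 − (-8/3)·29 = 90.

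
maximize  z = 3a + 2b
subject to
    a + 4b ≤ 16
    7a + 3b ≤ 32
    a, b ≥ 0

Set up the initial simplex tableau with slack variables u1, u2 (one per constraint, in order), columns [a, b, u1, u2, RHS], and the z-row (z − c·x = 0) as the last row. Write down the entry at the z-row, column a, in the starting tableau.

-3

The z-row carries the negated objective coefficients: the a entry is -3.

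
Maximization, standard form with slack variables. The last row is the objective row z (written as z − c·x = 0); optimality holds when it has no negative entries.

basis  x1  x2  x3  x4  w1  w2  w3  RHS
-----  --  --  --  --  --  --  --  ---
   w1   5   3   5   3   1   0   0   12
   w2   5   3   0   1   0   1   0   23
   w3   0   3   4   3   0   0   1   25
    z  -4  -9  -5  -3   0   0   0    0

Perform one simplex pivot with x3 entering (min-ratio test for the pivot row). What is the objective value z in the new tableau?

Ratio test on column x3 — row 1: 12/5 = 12/5; row 2: entry 0 ≤ 0; row 3: 25/4 = 25/4. Minimum is 12/5 at row 1 (w1 leaves); pivot element 5.
Pivot on row 1; the z-row RHS becomes 0 − (-5)·(12/5) = 12.

12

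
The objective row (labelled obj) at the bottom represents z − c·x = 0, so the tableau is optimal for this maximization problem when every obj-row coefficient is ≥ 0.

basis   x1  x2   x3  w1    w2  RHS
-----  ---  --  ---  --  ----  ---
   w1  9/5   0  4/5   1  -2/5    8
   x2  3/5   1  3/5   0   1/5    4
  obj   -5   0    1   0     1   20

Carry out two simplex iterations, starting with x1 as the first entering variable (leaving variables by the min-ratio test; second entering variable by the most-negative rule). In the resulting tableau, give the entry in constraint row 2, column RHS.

4

Ratio test on column x1 — row 1: 8/(9/5) = 40/9; row 2: 4/(3/5) = 20/3. Minimum is 40/9 at row 1 (w1 leaves); pivot element 9/5.
Divide row 1 by 9/5; eliminate column x1 from the other rows.
Second iteration: most negative obj-row entry is -1/9 in column w2, so w2 enters.
Ratio test on column w2 — row 1: entry -2/9 ≤ 0; row 2: (4/3)/(1/3) = 4. Minimum is 4 at row 2 (x2 leaves); pivot element 1/3.
Divide row 2 by 1/3; eliminate column w2 from the other rows.
After both pivots, the entry at constraint row 2, column RHS is 4.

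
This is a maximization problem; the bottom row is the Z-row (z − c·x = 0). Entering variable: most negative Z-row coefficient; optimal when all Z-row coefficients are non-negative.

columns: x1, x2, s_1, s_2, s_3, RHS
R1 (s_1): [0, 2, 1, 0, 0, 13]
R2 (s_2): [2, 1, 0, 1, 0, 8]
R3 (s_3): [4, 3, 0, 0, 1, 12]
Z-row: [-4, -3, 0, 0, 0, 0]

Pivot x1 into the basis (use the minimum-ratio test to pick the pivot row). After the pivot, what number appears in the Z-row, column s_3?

Ratio test on column x1 — row 1: entry 0 ≤ 0; row 2: 8/2 = 4; row 3: 12/4 = 3. Minimum is 3 at row 3 (s_3 leaves); pivot element 4.
Divide row 3 by 4; eliminate column x1 from the other rows.
Z-row update in column s_3: 0 − (-4)·(1/4) = 1.

1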